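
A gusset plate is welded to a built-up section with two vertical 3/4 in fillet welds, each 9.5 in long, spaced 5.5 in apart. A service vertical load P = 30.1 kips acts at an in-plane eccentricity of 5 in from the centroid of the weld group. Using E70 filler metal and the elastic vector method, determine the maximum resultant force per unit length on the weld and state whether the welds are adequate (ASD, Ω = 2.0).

E70XX → F_EXX = 70 ksi.
Total weld length L_w = 19 in. Treat welds as unit-width lines.
Polar moment about centroid: J = 2[d³/12 + d(b/2)²] = 2[9.5³/12 + 9.5×2.75²] = 286.6 in³.
Direct shear f_v = P/L_w = 30.1 / 19 = 1.584 kip/in (vertical).
Torsion M = P·e = 30.1 × 5 = 150.5 kip·in.
Critical point at (x, y) = (2.75, 4.75) from centroid. f_tx = M·y/J = 2.494 kip/in; f_ty = M·x/J = 1.444 kip/in.
Resultant f_max = √[f_tx² + (f_v + f_ty)²] = √[2.494² + (1.584 + 1.444)²] = 3.923 kip/in.
Capacity per unit length: r_n/Ω = (1/2.0) × 0.6 × 70 × (0.707 × 0.75) = 11.14 kip/in.
3.923 ≤ 11.14 → adequate.

f_max ≈ 3.92 kip/in; adequate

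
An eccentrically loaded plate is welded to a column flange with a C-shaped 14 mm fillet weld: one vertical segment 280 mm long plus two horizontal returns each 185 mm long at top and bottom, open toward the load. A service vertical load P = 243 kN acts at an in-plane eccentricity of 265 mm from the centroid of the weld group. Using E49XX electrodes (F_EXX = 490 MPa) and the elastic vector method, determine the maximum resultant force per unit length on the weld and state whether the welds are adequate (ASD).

f_max ≈ 1360 N/mm; adequate

Total weld length L_w = 650 mm. Treat welds as unit-width lines.
Centroid: x̄ = 2×185×92.5 / 650 = 52.65 mm from the vertical weld.
Polar moment about centroid: J = I_x + I_y = [280³/12 + 2×185×140²] + [280×52.65² + 2(185³/12 + 185×39.85²)] = 11500000 mm³.
Direct shear f_v = P/L_w = 243×10³ / 650 = 373.8 N/mm (vertical).
Torsion M = P·e = 243×10³ × 265 = 64395000 N·mm.
Critical point at (x, y) = (132.3, 140) from centroid. f_tx = M·y/J = 783.9 N/mm; f_ty = M·x/J = 741.1 N/mm.
Resultant f_max = √[f_tx² + (f_v + f_ty)²] = √[783.9² + (373.8 + 741.1)²] = 1363 N/mm.
Capacity per unit length: r_n/Ω = (1/2.0) × 0.6 × 490 × (0.707 × 14) = 1455 N/mm.
1363 ≤ 1455 → adequate.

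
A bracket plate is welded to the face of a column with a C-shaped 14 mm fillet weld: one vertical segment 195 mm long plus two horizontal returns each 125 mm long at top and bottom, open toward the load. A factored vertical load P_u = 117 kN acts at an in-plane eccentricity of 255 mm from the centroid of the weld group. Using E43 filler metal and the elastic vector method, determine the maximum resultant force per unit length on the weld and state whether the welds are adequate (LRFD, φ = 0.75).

f_max ≈ 1250 N/mm; adequate

E43XX → F_EXX = 430 MPa.
Total weld length L_w = 445 mm. Treat welds as unit-width lines.
Centroid: x̄ = 2×125×62.5 / 445 = 35.11 mm from the vertical weld.
Polar moment about centroid: J = I_x + I_y = [195³/12 + 2×125×97.5²] + [195×35.11² + 2(125³/12 + 125×27.39²)] = 3748000 mm³.
Direct shear f_v = P/L_w = 117×10³ / 445 = 262.9 N/mm (vertical).
Torsion M = P·e = 117×10³ × 255 = 29835000 N·mm.
Critical point at (x, y) = (89.89, 97.5) from centroid. f_tx = M·y/J = 776.1 N/mm; f_ty = M·x/J = 715.5 N/mm.
Resultant f_max = √[f_tx² + (f_v + f_ty)²] = √[776.1² + (262.9 + 715.5)²] = 1249 N/mm.
Capacity per unit length: φr_n = 0.75 × 0.6 × 430 × (0.707 × 14) = 1915 N/mm.
1249 ≤ 1915 → adequate.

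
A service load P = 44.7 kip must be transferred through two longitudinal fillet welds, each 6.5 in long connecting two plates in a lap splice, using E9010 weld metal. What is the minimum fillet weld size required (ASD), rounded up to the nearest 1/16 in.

E90XX → F_EXX = 90 ksi.
Total weld length L = 13 in.
Required throat t_e = P × Ω / (0.6 F_EXX × L) = 44.7 × 2.0 / (0.6 × 90 × 13) = 0.1274 in.
Required leg w = t_e / 0.707 = 0.1801 in → use 3/16 in.

w = 3/16 in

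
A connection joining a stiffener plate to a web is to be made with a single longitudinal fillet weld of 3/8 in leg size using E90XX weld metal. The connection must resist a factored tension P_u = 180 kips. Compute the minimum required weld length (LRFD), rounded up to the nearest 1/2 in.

E90XX → F_EXX = 90 ksi.
Throat t_e = 0.707 × 0.375 = 0.2651 in.
φr_n = 0.75 × 0.6 × 90 × 0.2651 = 10.74 kips/in.
L_req = P_u / φr_n = 180 / 10.74 = 16.76 in total.
Round up → use L = 17 in.

L = 17 in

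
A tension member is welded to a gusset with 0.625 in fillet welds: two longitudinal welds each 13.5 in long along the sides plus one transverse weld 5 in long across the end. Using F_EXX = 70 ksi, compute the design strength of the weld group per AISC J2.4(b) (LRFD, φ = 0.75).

φR_n ≈ 445 kips

t_e = 0.707 × 0.625 = 0.4419 in.
R_nwl = 0.6 × 70 × 0.4419 × 27 = 501.1 kips (longitudinal, 2 welds).
R_nwt = 0.6 × 70 × 0.4419 × 5 = 92.79 kips (transverse, base value).
(i) R_nwl + R_nwt = 593.9 kips; (ii) 0.85 R_nwl + 1.5 R_nwt = 565.1 kips.
R_n = max = 593.9 kips [governs: (i)]; φR_n = 445.4 kips.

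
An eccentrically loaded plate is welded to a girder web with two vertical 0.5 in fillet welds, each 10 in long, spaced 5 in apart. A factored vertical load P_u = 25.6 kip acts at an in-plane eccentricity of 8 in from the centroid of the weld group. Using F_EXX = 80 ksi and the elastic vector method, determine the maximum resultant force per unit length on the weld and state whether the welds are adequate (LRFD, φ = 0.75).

Total weld length L_w = 20 in. Treat welds as unit-width lines.
Polar moment about centroid: J = 2[d³/12 + d(b/2)²] = 2[10³/12 + 10×2.5²] = 291.7 in³.
Direct shear f_v = P/L_w = 25.6 / 20 = 1.28 kip/in (vertical).
Torsion M = P·e = 25.6 × 8 = 204.8 kip·in.
Critical point at (x, y) = (2.5, 5) from centroid. f_tx = M·y/J = 3.511 kip/in; f_ty = M·x/J = 1.755 kip/in.
Resultant f_max = √[f_tx² + (f_v + f_ty)²] = √[3.511² + (1.28 + 1.755)²] = 4.641 kip/in.
Capacity per unit length: φr_n = 0.75 × 0.6 × 80 × (0.707 × 0.5) = 12.73 kip/in.
4.641 ≤ 12.73 → adequate.

f_max ≈ 4.64 kip/in; adequate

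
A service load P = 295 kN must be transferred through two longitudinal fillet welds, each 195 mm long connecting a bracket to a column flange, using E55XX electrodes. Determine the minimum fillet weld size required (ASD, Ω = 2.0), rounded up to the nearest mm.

w = 7 mm

E55XX → F_EXX = 550 MPa.
Total weld length L = 390 mm.
Required throat t_e = P × Ω / (0.6 F_EXX × L) = 295 × 2.0 / (0.6 × 550 × 390 × 10⁻³) = 4.584 mm.
Required leg w = t_e / 0.707 = 6.484 mm → use 7 mm.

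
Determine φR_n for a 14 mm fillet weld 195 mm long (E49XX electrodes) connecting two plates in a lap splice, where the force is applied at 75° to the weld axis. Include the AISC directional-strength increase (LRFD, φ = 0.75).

φR_n ≈ 628 kN

E49XX → F_EXX = 490 MPa.
t_e = 0.707 × 14 = 9.898 mm; A_we = 9.898 × 195 = 1930 mm².
Directional factor: 1.0 + 0.5 sin^1.5(75°) = 1.475.
F_nw = 0.6 × 490 × 1.475 = 433.6 MPa.
φR_n = 0.75 × 433.6 × 1930 × 10⁻³ = 627.6 kN.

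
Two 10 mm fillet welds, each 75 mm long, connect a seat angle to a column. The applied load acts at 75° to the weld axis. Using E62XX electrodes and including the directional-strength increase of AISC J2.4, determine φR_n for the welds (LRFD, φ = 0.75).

E62XX → F_EXX = 620 MPa.
t_e = 0.707 × 10 = 7.07 mm; A_we = 7.07 × 150 = 1060 mm².
Directional factor: 1.0 + 0.5 sin^1.5(75°) = 1.475.
F_nw = 0.6 × 620 × 1.475 = 548.6 MPa.
φR_n = 0.75 × 548.6 × 1060 × 10⁻³ = 436.3 kN.

φR_n ≈ 436 kN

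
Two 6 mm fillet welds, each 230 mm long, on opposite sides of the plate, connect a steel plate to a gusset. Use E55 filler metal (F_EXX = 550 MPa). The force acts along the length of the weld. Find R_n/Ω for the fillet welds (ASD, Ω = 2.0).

R_n/Ω ≈ 322 kN

Effective throat t_e = 0.707 × 6 = 4.242 mm.
Total length L = 460 mm; A_we = 4.242 × 460 = 1951 mm².
F_nw = 0.6 F_EXX = 0.6 × 550 = 330 MPa.
R_n = 330 × 1951 × 10⁻³ = 643.9 kN; R_n/Ω = 643.9/2.0 = 322 kN.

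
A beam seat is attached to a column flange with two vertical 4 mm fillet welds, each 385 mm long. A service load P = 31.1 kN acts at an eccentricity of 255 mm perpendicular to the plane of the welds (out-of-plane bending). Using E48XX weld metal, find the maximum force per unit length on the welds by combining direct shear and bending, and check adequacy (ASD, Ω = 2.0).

f_max ≈ 166 N/mm; adequate

E48XX → F_EXX = 480 MPa.
L_w = 2 × 385 = 770 mm; section modulus (unit throat) S = 2 × L²/6 = 49410 mm².
Direct shear f_v = P/L_w = 31.1×10³/770 = 40.39 N/mm.
Moment M = P × e = 31.1×10³ × 255 = 7930500 N·mm; bending f_b = M/S = 160.5 N/mm.
f_max = √(f_v² + f_b²) = √(40.39² + 160.5²) = 165.5 N/mm.
r_n/Ω = (1/2.0) × 0.6 × 480 × (0.707 × 4) = 407.2 N/mm → adequate.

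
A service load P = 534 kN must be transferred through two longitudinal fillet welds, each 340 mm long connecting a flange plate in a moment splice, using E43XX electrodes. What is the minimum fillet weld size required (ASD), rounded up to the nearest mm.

E43XX → F_EXX = 430 MPa.
Total weld length L = 680 mm.
Required throat t_e = P × Ω / (0.6 F_EXX × L) = 534 × 2.0 / (0.6 × 430 × 680 × 10⁻³) = 6.088 mm.
Required leg w = t_e / 0.707 = 8.61 mm → use 9 mm.

w = 9 mm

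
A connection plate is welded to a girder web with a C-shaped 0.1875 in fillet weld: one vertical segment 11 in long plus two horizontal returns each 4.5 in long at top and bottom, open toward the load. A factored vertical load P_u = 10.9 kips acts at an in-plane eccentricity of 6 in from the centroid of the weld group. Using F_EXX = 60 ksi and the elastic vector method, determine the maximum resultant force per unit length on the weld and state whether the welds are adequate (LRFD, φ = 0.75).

Total weld length L_w = 20 in. Treat welds as unit-width lines.
Centroid: x̄ = 2×4.5×2.25 / 20 = 1.012 in from the vertical weld.
Polar moment about centroid: J = I_x + I_y = [11³/12 + 2×4.5×5.5²] + [11×1.012² + 2(4.5³/12 + 4.5×1.238²)] = 423.4 in³.
Direct shear f_v = P/L_w = 10.9 / 20 = 0.545 kip/in (vertical).
Torsion M = P·e = 10.9 × 6 = 65.4 kip·in.
Critical point at (x, y) = (3.487, 5.5) from centroid. f_tx = M·y/J = 0.8495 kip/in; f_ty = M·x/J = 0.5387 kip/in.
Resultant f_max = √[f_tx² + (f_v + f_ty)²] = √[0.8495² + (0.545 + 0.5387)²] = 1.377 kip/in.
Capacity per unit length: φr_n = 0.75 × 0.6 × 60 × (0.707 × 0.1875) = 3.579 kip/in.
1.377 ≤ 3.579 → adequate.

f_max ≈ 1.38 kip/in; adequate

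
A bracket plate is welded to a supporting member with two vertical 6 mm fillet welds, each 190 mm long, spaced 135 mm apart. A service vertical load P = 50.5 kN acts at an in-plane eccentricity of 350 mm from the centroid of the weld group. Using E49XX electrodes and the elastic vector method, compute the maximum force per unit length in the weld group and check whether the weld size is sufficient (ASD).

E49XX → F_EXX = 490 MPa.
Total weld length L_w = 380 mm. Treat welds as unit-width lines.
Polar moment about centroid: J = 2[d³/12 + d(b/2)²] = 2[190³/12 + 190×67.5²] = 2875000 mm³.
Direct shear f_v = P/L_w = 50.5×10³ / 380 = 132.9 N/mm (vertical).
Torsion M = P·e = 50.5×10³ × 350 = 17675000 N·mm.
Critical point at (x, y) = (67.5, 95) from centroid. f_tx = M·y/J = 584.1 N/mm; f_ty = M·x/J = 415 N/mm.
Resultant f_max = √[f_tx² + (f_v + f_ty)²] = √[584.1² + (132.9 + 415)²] = 800.9 N/mm.
Capacity per unit length: r_n/Ω = (1/2.0) × 0.6 × 490 × (0.707 × 6) = 623.6 N/mm.
800.9 > 623.6 → NOT adequate.

f_max ≈ 801 N/mm; NOT adequate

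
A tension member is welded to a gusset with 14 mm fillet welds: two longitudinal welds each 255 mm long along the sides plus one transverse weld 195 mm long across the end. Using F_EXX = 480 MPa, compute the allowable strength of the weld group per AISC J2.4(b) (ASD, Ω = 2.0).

R_n/Ω ≈ 1030 kN

t_e = 0.707 × 14 = 9.898 mm.
R_nwl = 0.6 × 480 × 9.898 × 510 × 10⁻³ = 1454 kN (longitudinal, 2 welds).
R_nwt = 0.6 × 480 × 9.898 × 195 × 10⁻³ = 555.9 kN (transverse, base value).
(i) R_nwl + R_nwt = 2010 kN; (ii) 0.85 R_nwl + 1.5 R_nwt = 2070 kN.
R_n = max = 2070 kN [governs: (ii)]; R_n/Ω = 1035 kN.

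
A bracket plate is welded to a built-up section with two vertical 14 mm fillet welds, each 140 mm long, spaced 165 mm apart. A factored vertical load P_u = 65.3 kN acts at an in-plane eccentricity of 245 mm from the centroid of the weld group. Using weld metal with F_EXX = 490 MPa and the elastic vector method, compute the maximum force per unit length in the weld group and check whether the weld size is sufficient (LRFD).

f_max ≈ 923 N/mm; adequate

Total weld length L_w = 280 mm. Treat welds as unit-width lines.
Polar moment about centroid: J = 2[d³/12 + d(b/2)²] = 2[140³/12 + 140×82.5²] = 2363000 mm³.
Direct shear f_v = P/L_w = 65.3×10³ / 280 = 233.2 N/mm (vertical).
Torsion M = P·e = 65.3×10³ × 245 = 15998000 N·mm.
Critical point at (x, y) = (82.5, 70) from centroid. f_tx = M·y/J = 473.9 N/mm; f_ty = M·x/J = 558.5 N/mm.
Resultant f_max = √[f_tx² + (f_v + f_ty)²] = √[473.9² + (233.2 + 558.5)²] = 922.8 N/mm.
Capacity per unit length: φr_n = 0.75 × 0.6 × 490 × (0.707 × 14) = 2183 N/mm.
922.8 ≤ 2183 → adequate.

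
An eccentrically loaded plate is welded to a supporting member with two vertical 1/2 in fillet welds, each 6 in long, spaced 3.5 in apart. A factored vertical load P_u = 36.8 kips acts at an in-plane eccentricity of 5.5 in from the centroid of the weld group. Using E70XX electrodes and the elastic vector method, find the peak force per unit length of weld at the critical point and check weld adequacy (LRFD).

E70XX → F_EXX = 70 ksi.
Total weld length L_w = 12 in. Treat welds as unit-width lines.
Polar moment about centroid: J = 2[d³/12 + d(b/2)²] = 2[6³/12 + 6×1.75²] = 72.75 in³.
Direct shear f_v = P/L_w = 36.8 / 12 = 3.067 kip/in (vertical).
Torsion M = P·e = 36.8 × 5.5 = 202.4 kip·in.
Critical point at (x, y) = (1.75, 3) from centroid. f_tx = M·y/J = 8.346 kip/in; f_ty = M·x/J = 4.869 kip/in.
Resultant f_max = √[f_tx² + (f_v + f_ty)²] = √[8.346² + (3.067 + 4.869)²] = 11.52 kip/in.
Capacity per unit length: φr_n = 0.75 × 0.6 × 70 × (0.707 × 0.5) = 11.14 kip/in.
11.52 > 11.14 → NOT adequate.

f_max ≈ 11.5 kip/in; NOT adequate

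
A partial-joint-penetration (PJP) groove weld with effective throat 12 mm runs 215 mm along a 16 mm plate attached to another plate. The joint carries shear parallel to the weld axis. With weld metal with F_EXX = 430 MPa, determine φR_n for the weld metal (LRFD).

Effective throat (given) t_e = 12 mm.
A_we = 12 × 215 = 2580 mm².
F_nw = 0.6 F_EXX = 258 MPa.
φR_n = 0.75 × 258 × 2580 × 10⁻³ = 499.2 kN.

φR_n ≈ 499 kN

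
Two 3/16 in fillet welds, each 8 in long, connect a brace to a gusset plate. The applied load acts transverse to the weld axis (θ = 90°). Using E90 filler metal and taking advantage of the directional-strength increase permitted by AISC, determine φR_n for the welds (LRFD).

E90XX → F_EXX = 90 ksi.
t_e = 0.707 × 0.1875 = 0.1326 in; A_we = 0.1326 × 16 = 2.121 in².
Directional factor: 1.0 + 0.5 sin^1.5(90°) = 1.5.
F_nw = 0.6 × 90 × 1.5 = 81 ksi.
φR_n = 0.75 × 81 × 2.121 = 128.9 kips.

φR_n ≈ 129 kips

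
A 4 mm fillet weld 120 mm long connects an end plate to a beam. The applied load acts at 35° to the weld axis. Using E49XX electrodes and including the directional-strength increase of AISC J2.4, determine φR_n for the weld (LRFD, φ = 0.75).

E49XX → F_EXX = 490 MPa.
t_e = 0.707 × 4 = 2.828 mm; A_we = 2.828 × 120 = 339.4 mm².
Directional factor: 1.0 + 0.5 sin^1.5(35°) = 1.217.
F_nw = 0.6 × 490 × 1.217 = 357.9 MPa.
φR_n = 0.75 × 357.9 × 339.4 × 10⁻³ = 91.08 kN.

φR_n ≈ 91.1 kN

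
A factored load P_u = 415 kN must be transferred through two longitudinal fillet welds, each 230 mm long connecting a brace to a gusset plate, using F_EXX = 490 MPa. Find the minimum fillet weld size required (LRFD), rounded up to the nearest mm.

Total weld length L = 460 mm.
Required throat t_e = P_u / (φ × 0.6 F_EXX × L) = 415 / (0.75 × 0.6 × 490 × 460 × 10⁻³) = 4.091 mm.
Required leg w = t_e / 0.707 = 5.787 mm → use 6 mm.

w = 6 mm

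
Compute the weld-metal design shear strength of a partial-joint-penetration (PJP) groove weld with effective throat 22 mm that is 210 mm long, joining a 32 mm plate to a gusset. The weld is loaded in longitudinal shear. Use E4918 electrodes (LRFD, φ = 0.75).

φR_n ≈ 1020 kN

E49XX → F_EXX = 490 MPa.
Effective throat (given) t_e = 22 mm.
A_we = 22 × 210 = 4620 mm².
F_nw = 0.6 F_EXX = 294 MPa.
φR_n = 0.75 × 294 × 4620 × 10⁻³ = 1019 kN.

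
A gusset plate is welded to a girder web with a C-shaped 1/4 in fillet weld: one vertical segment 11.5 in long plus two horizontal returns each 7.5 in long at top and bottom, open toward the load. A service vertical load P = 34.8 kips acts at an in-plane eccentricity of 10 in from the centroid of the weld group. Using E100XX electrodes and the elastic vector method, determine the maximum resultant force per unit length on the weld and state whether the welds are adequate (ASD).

f_max ≈ 4.49 kip/in; adequate

E100XX → F_EXX = 100 ksi.
Total weld length L_w = 26.5 in. Treat welds as unit-width lines.
Centroid: x̄ = 2×7.5×3.75 / 26.5 = 2.123 in from the vertical weld.
Polar moment about centroid: J = I_x + I_y = [11.5³/12 + 2×7.5×5.75²] + [11.5×2.123² + 2(7.5³/12 + 7.5×1.627²)] = 784.5 in³.
Direct shear f_v = P/L_w = 34.8 / 26.5 = 1.313 kip/in (vertical).
Torsion M = P·e = 34.8 × 10 = 348 kip·in.
Critical point at (x, y) = (5.377, 5.75) from centroid. f_tx = M·y/J = 2.551 kip/in; f_ty = M·x/J = 2.385 kip/in.
Resultant f_max = √[f_tx² + (f_v + f_ty)²] = √[2.551² + (1.313 + 2.385)²] = 4.493 kip/in.
Capacity per unit length: r_n/Ω = (1/2.0) × 0.6 × 100 × (0.707 × 0.25) = 5.302 kip/in.
4.493 ≤ 5.302 → adequate.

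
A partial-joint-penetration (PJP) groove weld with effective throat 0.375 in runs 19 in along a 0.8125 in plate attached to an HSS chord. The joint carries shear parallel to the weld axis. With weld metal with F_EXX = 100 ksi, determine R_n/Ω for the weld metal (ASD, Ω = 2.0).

Effective throat (given) t_e = 0.375 in.
A_we = 0.375 × 19 = 7.125 in².
F_nw = 0.6 F_EXX = 60 ksi.
R_n/Ω = (60 × 7.125) / 2.0 = 213.8 kip.

R_n/Ω ≈ 214 kip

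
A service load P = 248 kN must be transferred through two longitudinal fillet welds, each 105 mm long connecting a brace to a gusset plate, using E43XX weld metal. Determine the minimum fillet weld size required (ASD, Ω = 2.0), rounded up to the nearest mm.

w = 13 mm

E43XX → F_EXX = 430 MPa.
Total weld length L = 210 mm.
Required throat t_e = P × Ω / (0.6 F_EXX × L) = 248 × 2.0 / (0.6 × 430 × 210 × 10⁻³) = 9.155 mm.
Required leg w = t_e / 0.707 = 12.95 mm → use 13 mm.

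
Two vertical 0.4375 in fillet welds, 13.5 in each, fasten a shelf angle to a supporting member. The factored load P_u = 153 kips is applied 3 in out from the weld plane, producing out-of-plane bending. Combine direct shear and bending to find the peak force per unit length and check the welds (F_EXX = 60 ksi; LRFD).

f_max ≈ 9.44 kip/in; NOT adequate

L_w = 2 × 13.5 = 27 in; section modulus (unit throat) S = 2 × L²/6 = 60.75 in².
Direct shear f_v = P/L_w = 153/27 = 5.667 kip/in.
Moment M = P × e = 153 × 3 = 459 kip·in; bending f_b = M/S = 7.556 kip/in.
f_max = √(f_v² + f_b²) = √(5.667² + 7.556²) = 9.444 kip/in.
φr_n = 0.75 × 0.6 × 60 × (0.707 × 0.4375) = 8.351 kip/in → NOT adequate.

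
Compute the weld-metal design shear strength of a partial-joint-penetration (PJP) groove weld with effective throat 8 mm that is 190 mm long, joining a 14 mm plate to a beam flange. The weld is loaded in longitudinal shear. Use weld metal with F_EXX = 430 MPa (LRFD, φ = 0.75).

φR_n ≈ 294 kN

Effective throat (given) t_e = 8 mm.
A_we = 8 × 190 = 1520 mm².
F_nw = 0.6 F_EXX = 258 MPa.
φR_n = 0.75 × 258 × 1520 × 10⁻³ = 294.1 kN.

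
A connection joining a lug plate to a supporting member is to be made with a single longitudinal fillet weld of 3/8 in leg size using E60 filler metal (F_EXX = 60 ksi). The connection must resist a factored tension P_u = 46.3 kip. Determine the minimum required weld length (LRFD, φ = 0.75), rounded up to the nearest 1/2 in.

L = 6.5 in

Throat t_e = 0.707 × 0.375 = 0.2651 in.
φr_n = 0.75 × 0.6 × 60 × 0.2651 = 7.158 kip/in.
L_req = P_u / φr_n = 46.3 / 7.158 = 6.468 in total.
Round up → use L = 6.5 in.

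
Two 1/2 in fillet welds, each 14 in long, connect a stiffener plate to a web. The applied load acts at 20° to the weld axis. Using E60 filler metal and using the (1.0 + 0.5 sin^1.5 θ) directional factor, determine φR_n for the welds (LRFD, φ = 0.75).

φR_n ≈ 294 kip

E60XX → F_EXX = 60 ksi.
t_e = 0.707 × 0.5 = 0.3535 in; A_we = 0.3535 × 28 = 9.898 in².
Directional factor: 1.0 + 0.5 sin^1.5(20°) = 1.1.
F_nw = 0.6 × 60 × 1.1 = 39.6 ksi.
φR_n = 0.75 × 39.6 × 9.898 = 294 kip.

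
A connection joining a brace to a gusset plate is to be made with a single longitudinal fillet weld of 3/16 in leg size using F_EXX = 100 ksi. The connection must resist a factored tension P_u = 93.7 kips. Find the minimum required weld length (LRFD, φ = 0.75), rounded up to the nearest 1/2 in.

L = 16 in

Throat t_e = 0.707 × 0.1875 = 0.1326 in.
φr_n = 0.75 × 0.6 × 100 × 0.1326 = 5.965 kips/in.
L_req = P_u / φr_n = 93.7 / 5.965 = 15.71 in total.
Round up → use L = 16 in.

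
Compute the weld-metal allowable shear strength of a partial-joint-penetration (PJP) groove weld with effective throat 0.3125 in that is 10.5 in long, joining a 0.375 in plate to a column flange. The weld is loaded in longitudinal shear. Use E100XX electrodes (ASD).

R_n/Ω ≈ 98.4 kip

E100XX → F_EXX = 100 ksi.
Effective throat (given) t_e = 0.3125 in.
A_we = 0.3125 × 10.5 = 3.281 in².
F_nw = 0.6 F_EXX = 60 ksi.
R_n/Ω = (60 × 3.281) / 2.0 = 98.44 kip.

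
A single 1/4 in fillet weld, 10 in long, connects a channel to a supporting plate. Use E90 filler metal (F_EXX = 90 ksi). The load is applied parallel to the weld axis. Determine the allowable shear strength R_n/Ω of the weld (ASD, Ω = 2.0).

R_n/Ω ≈ 47.7 kips

Effective throat t_e = 0.707 × 0.25 = 0.1767 in.
Total length L = 10 in; A_we = 0.1767 × 10 = 1.767 in².
F_nw = 0.6 F_EXX = 0.6 × 90 = 54 ksi.
R_n = 54 × 1.767 = 95.44 kips; R_n/Ω = 95.44/2.0 = 47.72 kips.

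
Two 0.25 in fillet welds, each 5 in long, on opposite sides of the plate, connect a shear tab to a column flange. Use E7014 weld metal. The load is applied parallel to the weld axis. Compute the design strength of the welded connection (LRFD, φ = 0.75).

E70XX → F_EXX = 70 ksi.
Effective throat t_e = 0.707 × 0.25 = 0.1767 in.
Total length L = 10 in; A_we = 0.1767 × 10 = 1.767 in².
F_nw = 0.6 F_EXX = 0.6 × 70 = 42 ksi.
φR_n = 0.75 × 42 × 1.767 = 55.68 kips.

φR_n ≈ 55.7 kips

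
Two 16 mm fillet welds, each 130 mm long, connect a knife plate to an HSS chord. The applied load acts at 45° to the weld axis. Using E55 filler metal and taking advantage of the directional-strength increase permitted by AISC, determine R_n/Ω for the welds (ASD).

R_n/Ω ≈ 630 kN

E55XX → F_EXX = 550 MPa.
t_e = 0.707 × 16 = 11.31 mm; A_we = 11.31 × 260 = 2941 mm².
Directional factor: 1.0 + 0.5 sin^1.5(45°) = 1.297.
F_nw = 0.6 × 550 × 1.297 = 428.1 MPa.
R_n/Ω = (428.1 × 2941) / 2.0 × 10⁻³ = 629.6 kN.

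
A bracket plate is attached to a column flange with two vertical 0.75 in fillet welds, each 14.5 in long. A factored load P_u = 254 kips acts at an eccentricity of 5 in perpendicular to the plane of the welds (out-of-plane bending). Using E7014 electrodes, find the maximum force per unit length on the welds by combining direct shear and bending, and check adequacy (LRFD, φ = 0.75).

E70XX → F_EXX = 70 ksi.
L_w = 2 × 14.5 = 29 in; section modulus (unit throat) S = 2 × L²/6 = 70.08 in².
Direct shear f_v = P/L_w = 254/29 = 8.759 kip/in.
Moment M = P × e = 254 × 5 = 1270 kip·in; bending f_b = M/S = 18.12 kip/in.
f_max = √(f_v² + f_b²) = √(8.759² + 18.12²) = 20.13 kip/in.
φr_n = 0.75 × 0.6 × 70 × (0.707 × 0.75) = 16.7 kip/in → NOT adequate.

f_max ≈ 20.1 kip/in; NOT adequate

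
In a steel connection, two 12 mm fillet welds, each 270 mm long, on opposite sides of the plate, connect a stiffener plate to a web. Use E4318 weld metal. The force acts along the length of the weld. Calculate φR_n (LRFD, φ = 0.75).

E43XX → F_EXX = 430 MPa.
Effective throat t_e = 0.707 × 12 = 8.484 mm.
Total length L = 540 mm; A_we = 8.484 × 540 = 4581 mm².
F_nw = 0.6 F_EXX = 0.6 × 430 = 258 MPa.
φR_n = 0.75 × 258 × 4581 × 10⁻³ = 886.5 kN.

φR_n ≈ 886 kN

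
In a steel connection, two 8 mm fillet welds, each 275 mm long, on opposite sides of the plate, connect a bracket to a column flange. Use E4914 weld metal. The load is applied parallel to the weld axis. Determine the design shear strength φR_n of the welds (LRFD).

E49XX → F_EXX = 490 MPa.
Effective throat t_e = 0.707 × 8 = 5.656 mm.
Total length L = 550 mm; A_we = 5.656 × 550 = 3111 mm².
F_nw = 0.6 F_EXX = 0.6 × 490 = 294 MPa.
φR_n = 0.75 × 294 × 3111 × 10⁻³ = 685.9 kN.

φR_n ≈ 686 kN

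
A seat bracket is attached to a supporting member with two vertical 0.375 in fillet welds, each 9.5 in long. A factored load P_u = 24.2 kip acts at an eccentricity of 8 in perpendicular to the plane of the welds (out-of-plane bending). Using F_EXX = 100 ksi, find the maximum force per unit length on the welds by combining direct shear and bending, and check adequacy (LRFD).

f_max ≈ 6.56 kip/in; adequate

L_w = 2 × 9.5 = 19 in; section modulus (unit throat) S = 2 × L²/6 = 30.08 in².
Direct shear f_v = P/L_w = 24.2/19 = 1.274 kip/in.
Moment M = P × e = 24.2 × 8 = 193.6 kip·in; bending f_b = M/S = 6.435 kip/in.
f_max = √(f_v² + f_b²) = √(1.274² + 6.435²) = 6.56 kip/in.
φr_n = 0.75 × 0.6 × 100 × (0.707 × 0.375) = 11.93 kip/in → adequate.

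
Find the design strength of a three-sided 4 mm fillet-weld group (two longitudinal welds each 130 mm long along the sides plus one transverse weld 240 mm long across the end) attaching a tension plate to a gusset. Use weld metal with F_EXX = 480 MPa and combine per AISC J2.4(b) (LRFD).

t_e = 0.707 × 4 = 2.828 mm.
R_nwl = 0.6 × 480 × 2.828 × 260 × 10⁻³ = 211.8 kN (longitudinal, 2 welds).
R_nwt = 0.6 × 480 × 2.828 × 240 × 10⁻³ = 195.5 kN (transverse, base value).
(i) R_nwl + R_nwt = 407.2 kN; (ii) 0.85 R_nwl + 1.5 R_nwt = 473.2 kN.
R_n = max = 473.2 kN [governs: (ii)]; φR_n = 354.9 kN.

φR_n ≈ 355 kN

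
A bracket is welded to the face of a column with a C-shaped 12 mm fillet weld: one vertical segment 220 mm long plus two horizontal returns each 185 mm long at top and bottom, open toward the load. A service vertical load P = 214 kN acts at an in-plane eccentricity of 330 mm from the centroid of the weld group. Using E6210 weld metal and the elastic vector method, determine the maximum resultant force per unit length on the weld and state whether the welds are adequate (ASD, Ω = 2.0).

f_max ≈ 1850 N/mm; NOT adequate

E62XX → F_EXX = 620 MPa.
Total weld length L_w = 590 mm. Treat welds as unit-width lines.
Centroid: x̄ = 2×185×92.5 / 590 = 58.01 mm from the vertical weld.
Polar moment about centroid: J = I_x + I_y = [220³/12 + 2×185×110²] + [220×58.01² + 2(185³/12 + 185×34.49²)] = 7600000 mm³.
Direct shear f_v = P/L_w = 214×10³ / 590 = 362.7 N/mm (vertical).
Torsion M = P·e = 214×10³ × 330 = 70620000 N·mm.
Critical point at (x, y) = (127, 110) from centroid. f_tx = M·y/J = 1022 N/mm; f_ty = M·x/J = 1180 N/mm.
Resultant f_max = √[f_tx² + (f_v + f_ty)²] = √[1022² + (362.7 + 1180)²] = 1851 N/mm.
Capacity per unit length: r_n/Ω = (1/2.0) × 0.6 × 620 × (0.707 × 12) = 1578 N/mm.
1851 > 1578 → NOT adequate.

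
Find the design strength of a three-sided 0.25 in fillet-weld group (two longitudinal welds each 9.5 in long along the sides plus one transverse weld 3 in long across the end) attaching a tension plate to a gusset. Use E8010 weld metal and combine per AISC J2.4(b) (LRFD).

E80XX → F_EXX = 80 ksi.
t_e = 0.707 × 0.25 = 0.1767 in.
R_nwl = 0.6 × 80 × 0.1767 × 19 = 161.2 kip (longitudinal, 2 welds).
R_nwt = 0.6 × 80 × 0.1767 × 3 = 25.45 kip (transverse, base value).
(i) R_nwl + R_nwt = 186.6 kip; (ii) 0.85 R_nwl + 1.5 R_nwt = 175.2 kip.
R_n = max = 186.6 kip [governs: (i)]; φR_n = 140 kip.

φR_n ≈ 140 kip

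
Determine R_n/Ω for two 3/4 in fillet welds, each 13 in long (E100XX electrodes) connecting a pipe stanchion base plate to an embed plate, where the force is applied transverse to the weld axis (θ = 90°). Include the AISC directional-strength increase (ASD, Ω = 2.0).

E100XX → F_EXX = 100 ksi.
t_e = 0.707 × 0.75 = 0.5302 in; A_we = 0.5302 × 26 = 13.79 in².
Directional factor: 1.0 + 0.5 sin^1.5(90°) = 1.5.
F_nw = 0.6 × 100 × 1.5 = 90 ksi.
R_n/Ω = (90 × 13.79) / 2.0 = 620.4 kip.

R_n/Ω ≈ 620 kip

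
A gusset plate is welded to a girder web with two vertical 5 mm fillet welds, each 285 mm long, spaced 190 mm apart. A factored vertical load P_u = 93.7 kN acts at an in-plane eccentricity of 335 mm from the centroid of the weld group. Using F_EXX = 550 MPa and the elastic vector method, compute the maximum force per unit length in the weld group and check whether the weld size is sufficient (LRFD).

Total weld length L_w = 570 mm. Treat welds as unit-width lines.
Polar moment about centroid: J = 2[d³/12 + d(b/2)²] = 2[285³/12 + 285×95²] = 9002000 mm³.
Direct shear f_v = P/L_w = 93.7×10³ / 570 = 164.4 N/mm (vertical).
Torsion M = P·e = 93.7×10³ × 335 = 31390000 N·mm.
Critical point at (x, y) = (95, 142.5) from centroid. f_tx = M·y/J = 496.9 N/mm; f_ty = M·x/J = 331.2 N/mm.
Resultant f_max = √[f_tx² + (f_v + f_ty)²] = √[496.9² + (164.4 + 331.2)²] = 701.8 N/mm.
Capacity per unit length: φr_n = 0.75 × 0.6 × 550 × (0.707 × 5) = 874.9 N/mm.
701.8 ≤ 874.9 → adequate.

f_max ≈ 702 N/mm; adequate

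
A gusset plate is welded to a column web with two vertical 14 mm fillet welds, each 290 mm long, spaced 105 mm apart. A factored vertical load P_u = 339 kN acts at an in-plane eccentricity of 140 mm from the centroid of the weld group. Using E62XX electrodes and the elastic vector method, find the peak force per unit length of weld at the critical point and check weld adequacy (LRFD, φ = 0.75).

f_max ≈ 1590 N/mm; adequate

E62XX → F_EXX = 620 MPa.
Total weld length L_w = 580 mm. Treat welds as unit-width lines.
Polar moment about centroid: J = 2[d³/12 + d(b/2)²] = 2[290³/12 + 290×52.5²] = 5663000 mm³.
Direct shear f_v = P/L_w = 339×10³ / 580 = 584.5 N/mm (vertical).
Torsion M = P·e = 339×10³ × 140 = 47460000 N·mm.
Critical point at (x, y) = (52.5, 145) from centroid. f_tx = M·y/J = 1215 N/mm; f_ty = M·x/J = 440 N/mm.
Resultant f_max = √[f_tx² + (f_v + f_ty)²] = √[1215² + (584.5 + 440)²] = 1589 N/mm.
Capacity per unit length: φr_n = 0.75 × 0.6 × 620 × (0.707 × 14) = 2762 N/mm.
1589 ≤ 2762 → adequate.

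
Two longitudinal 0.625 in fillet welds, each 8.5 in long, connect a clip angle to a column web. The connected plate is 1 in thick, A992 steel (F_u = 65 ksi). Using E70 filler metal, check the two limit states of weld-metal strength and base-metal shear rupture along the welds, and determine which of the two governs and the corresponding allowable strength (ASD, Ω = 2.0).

R_n/Ω ≈ 158 kips (weld metal governs)

E70XX → F_EXX = 70 ksi.
t_e = 0.707 × 0.625 = 0.4419 in; L = 17 in.
Weld metal: R_n/Ω = (1/2.0) × 0.6 × 70 × 0.4419 × 17 = 157.7 kips.
Base metal (shear rupture): R_n/Ω = (1/2.0) × 0.6 × 65 × 1 × 17 = 331.5 kips.
Governing: weld metal.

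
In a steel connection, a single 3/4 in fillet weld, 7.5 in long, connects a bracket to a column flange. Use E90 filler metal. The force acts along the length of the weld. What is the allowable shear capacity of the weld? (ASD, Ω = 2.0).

E90XX → F_EXX = 90 ksi.
Effective throat t_e = 0.707 × 0.75 = 0.5302 in.
Total length L = 7.5 in; A_we = 0.5302 × 7.5 = 3.977 in².
F_nw = 0.6 F_EXX = 0.6 × 90 = 54 ksi.
R_n = 54 × 3.977 = 214.8 kip; R_n/Ω = 214.8/2.0 = 107.4 kip.

R_n/Ω ≈ 107 kip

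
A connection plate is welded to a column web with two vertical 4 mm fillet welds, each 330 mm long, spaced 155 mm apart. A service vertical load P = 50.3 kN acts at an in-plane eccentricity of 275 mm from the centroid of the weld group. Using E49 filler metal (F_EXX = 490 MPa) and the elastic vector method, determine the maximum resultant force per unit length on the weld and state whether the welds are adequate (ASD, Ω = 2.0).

f_max ≈ 294 N/mm; adequate

Total weld length L_w = 660 mm. Treat welds as unit-width lines.
Polar moment about centroid: J = 2[d³/12 + d(b/2)²] = 2[330³/12 + 330×77.5²] = 9954000 mm³.
Direct shear f_v = P/L_w = 50.3×10³ / 660 = 76.21 N/mm (vertical).
Torsion M = P·e = 50.3×10³ × 275 = 13832000 N·mm.
Critical point at (x, y) = (77.5, 165) from centroid. f_tx = M·y/J = 229.3 N/mm; f_ty = M·x/J = 107.7 N/mm.
Resultant f_max = √[f_tx² + (f_v + f_ty)²] = √[229.3² + (76.21 + 107.7)²] = 293.9 N/mm.
Capacity per unit length: r_n/Ω = (1/2.0) × 0.6 × 490 × (0.707 × 4) = 415.7 N/mm.
293.9 ≤ 415.7 → adequate.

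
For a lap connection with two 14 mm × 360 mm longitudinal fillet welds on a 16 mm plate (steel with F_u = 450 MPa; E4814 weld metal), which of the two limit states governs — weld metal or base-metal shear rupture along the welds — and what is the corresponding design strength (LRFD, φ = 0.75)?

E48XX → F_EXX = 480 MPa.
t_e = 0.707 × 14 = 9.898 mm; L = 720 mm.
Weld metal: φR_n = 0.75 × 0.6 × 480 × 9.898 × 720 × 10⁻³ = 1539 kN.
Base metal (shear rupture): φR_n = 0.75 × 0.6 × 450 × 16 × 720 × 10⁻³ = 2333 kN.
Governing: weld metal.

φR_n ≈ 1540 kN (weld metal governs)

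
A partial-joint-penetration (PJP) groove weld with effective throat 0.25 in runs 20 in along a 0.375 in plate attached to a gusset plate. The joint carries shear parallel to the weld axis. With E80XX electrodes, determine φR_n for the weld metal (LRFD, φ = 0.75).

E80XX → F_EXX = 80 ksi.
Effective throat (given) t_e = 0.25 in.
A_we = 0.25 × 20 = 5 in².
F_nw = 0.6 F_EXX = 48 ksi.
φR_n = 0.75 × 48 × 5 = 180 kips.

φR_n ≈ 180 kips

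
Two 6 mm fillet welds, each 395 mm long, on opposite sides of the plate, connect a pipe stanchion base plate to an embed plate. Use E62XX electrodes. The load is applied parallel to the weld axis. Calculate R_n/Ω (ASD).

E62XX → F_EXX = 620 MPa.
Effective throat t_e = 0.707 × 6 = 4.242 mm.
Total length L = 790 mm; A_we = 4.242 × 790 = 3351 mm².
F_nw = 0.6 F_EXX = 0.6 × 620 = 372 MPa.
R_n = 372 × 3351 × 10⁻³ = 1247 kN; R_n/Ω = 1247/2.0 = 623.3 kN.

R_n/Ω ≈ 623 kN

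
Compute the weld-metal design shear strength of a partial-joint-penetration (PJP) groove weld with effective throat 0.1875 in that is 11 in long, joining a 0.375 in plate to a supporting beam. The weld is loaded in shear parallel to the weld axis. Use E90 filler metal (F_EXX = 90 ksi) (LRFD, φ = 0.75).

φR_n ≈ 83.5 kips

Effective throat (given) t_e = 0.1875 in.
A_we = 0.1875 × 11 = 2.062 in².
F_nw = 0.6 F_EXX = 54 ksi.
φR_n = 0.75 × 54 × 2.062 = 83.53 kips.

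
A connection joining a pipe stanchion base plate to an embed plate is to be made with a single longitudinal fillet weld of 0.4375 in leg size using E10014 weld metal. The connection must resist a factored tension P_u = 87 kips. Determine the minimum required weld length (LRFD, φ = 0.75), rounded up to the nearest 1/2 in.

L = 6.5 in

E100XX → F_EXX = 100 ksi.
Throat t_e = 0.707 × 0.4375 = 0.3093 in.
φr_n = 0.75 × 0.6 × 100 × 0.3093 = 13.92 kips/in.
L_req = P_u / φr_n = 87 / 13.92 = 6.25 in total.
Round up → use L = 6.5 in.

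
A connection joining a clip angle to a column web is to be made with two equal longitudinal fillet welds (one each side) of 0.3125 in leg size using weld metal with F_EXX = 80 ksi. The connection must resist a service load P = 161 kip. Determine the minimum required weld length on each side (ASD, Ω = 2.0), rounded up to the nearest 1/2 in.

L = 15.5 in on each side

Throat t_e = 0.707 × 0.3125 = 0.2209 in.
r_n/Ω = (0.6 × 80 × 0.2209) / 2.0 = 5.302 kip/in.
L_req = P / (r_n/Ω) = 161 / 5.302 = 30.36 in total.
Per side: 30.36 / 2 = 15.18 in.
Round up → use L = 15.5 in on each side.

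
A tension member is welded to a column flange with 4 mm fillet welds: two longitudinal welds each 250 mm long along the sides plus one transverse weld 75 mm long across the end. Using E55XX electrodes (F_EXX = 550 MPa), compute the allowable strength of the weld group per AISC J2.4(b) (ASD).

R_n/Ω ≈ 268 kN

t_e = 0.707 × 4 = 2.828 mm.
R_nwl = 0.6 × 550 × 2.828 × 500 × 10⁻³ = 466.6 kN (longitudinal, 2 welds).
R_nwt = 0.6 × 550 × 2.828 × 75 × 10⁻³ = 69.99 kN (transverse, base value).
(i) R_nwl + R_nwt = 536.6 kN; (ii) 0.85 R_nwl + 1.5 R_nwt = 501.6 kN.
R_n = max = 536.6 kN [governs: (i)]; R_n/Ω = 268.3 kN.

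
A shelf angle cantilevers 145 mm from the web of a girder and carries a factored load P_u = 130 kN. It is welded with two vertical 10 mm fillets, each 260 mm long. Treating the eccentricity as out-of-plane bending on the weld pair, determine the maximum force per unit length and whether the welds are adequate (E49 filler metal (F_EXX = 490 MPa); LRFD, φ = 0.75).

L_w = 2 × 260 = 520 mm; section modulus (unit throat) S = 2 × L²/6 = 22530 mm².
Direct shear f_v = P/L_w = 130×10³/520 = 250 N/mm.
Moment M = P × e = 130×10³ × 145 = 18850000 N·mm; bending f_b = M/S = 836.5 N/mm.
f_max = √(f_v² + f_b²) = √(250² + 836.5²) = 873.1 N/mm.
φr_n = 0.75 × 0.6 × 490 × (0.707 × 10) = 1559 N/mm → adequate.

f_max ≈ 873 N/mm; adequate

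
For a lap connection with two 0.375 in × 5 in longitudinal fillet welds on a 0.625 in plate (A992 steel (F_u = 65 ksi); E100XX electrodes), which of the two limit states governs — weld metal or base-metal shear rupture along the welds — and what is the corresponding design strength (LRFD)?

φR_n ≈ 119 kips (weld metal governs)

E100XX → F_EXX = 100 ksi.
t_e = 0.707 × 0.375 = 0.2651 in; L = 10 in.
Weld metal: φR_n = 0.75 × 0.6 × 100 × 0.2651 × 10 = 119.3 kips.
Base metal (shear rupture): φR_n = 0.75 × 0.6 × 65 × 0.625 × 10 = 182.8 kips.
Governing: weld metal.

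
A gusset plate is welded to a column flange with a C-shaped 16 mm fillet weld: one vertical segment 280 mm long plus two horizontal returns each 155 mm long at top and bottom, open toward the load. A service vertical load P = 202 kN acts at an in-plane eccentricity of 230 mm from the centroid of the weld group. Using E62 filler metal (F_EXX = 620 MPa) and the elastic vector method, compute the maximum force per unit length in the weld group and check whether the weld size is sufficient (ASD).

Total weld length L_w = 590 mm. Treat welds as unit-width lines.
Centroid: x̄ = 2×155×77.5 / 590 = 40.72 mm from the vertical weld.
Polar moment about centroid: J = I_x + I_y = [280³/12 + 2×155×140²] + [280×40.72² + 2(155³/12 + 155×36.78²)] = 9410000 mm³.
Direct shear f_v = P/L_w = 202×10³ / 590 = 342.4 N/mm (vertical).
Torsion M = P·e = 202×10³ × 230 = 46460000 N·mm.
Critical point at (x, y) = (114.3, 140) from centroid. f_tx = M·y/J = 691.3 N/mm; f_ty = M·x/J = 564.3 N/mm.
Resultant f_max = √[f_tx² + (f_v + f_ty)²] = √[691.3² + (342.4 + 564.3)²] = 1140 N/mm.
Capacity per unit length: r_n/Ω = (1/2.0) × 0.6 × 620 × (0.707 × 16) = 2104 N/mm.
1140 ≤ 2104 → adequate.

f_max ≈ 1140 N/mm; adequate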